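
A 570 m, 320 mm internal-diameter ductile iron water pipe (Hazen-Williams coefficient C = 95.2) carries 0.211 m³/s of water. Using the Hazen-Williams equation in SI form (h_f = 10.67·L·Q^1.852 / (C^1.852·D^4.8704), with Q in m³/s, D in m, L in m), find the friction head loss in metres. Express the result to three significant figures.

h_f = 10.67·570·0.211^1.852 / (95.2^1.852·0.320^4.8704) = 18.98 m

h_f ≈ 19.0 m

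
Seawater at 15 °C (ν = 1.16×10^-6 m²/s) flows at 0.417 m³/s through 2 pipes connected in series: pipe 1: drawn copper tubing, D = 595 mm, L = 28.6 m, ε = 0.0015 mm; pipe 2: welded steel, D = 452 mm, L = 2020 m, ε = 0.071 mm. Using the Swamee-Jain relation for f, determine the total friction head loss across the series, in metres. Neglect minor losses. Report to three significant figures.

Pipe 1: V = 1.500 m/s, Re = 7.69×10^5, ε/D = 2.52×10^-6, f = 0.01219, h_1 = f(L/D)V²/2g = 0.06718 m
Pipe 2: V = 2.599 m/s, Re = 1.01×10^6, ε/D = 1.57×10^-4, f = 0.01426, h_2 = f(L/D)V²/2g = 21.94 m
Series → Q common, losses add: H = Σh = 22.01 m

H ≈ 22.0 m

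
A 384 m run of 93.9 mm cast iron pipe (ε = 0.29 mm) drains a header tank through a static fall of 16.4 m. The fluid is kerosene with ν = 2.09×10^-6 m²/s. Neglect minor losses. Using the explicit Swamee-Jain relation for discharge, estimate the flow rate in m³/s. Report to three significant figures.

Q ≈ 0.0116 m³/s

Swamee-Jain (Type II): Q = -0.965·√(gD⁵h_f/L)·ln[ε/(3.7D) + √(3.17ν²L/(gD³h_f))]
√(gD⁵h_f/L) = √(9.81·0.0939⁵·16.4/384) = 0.001749
ε/(3.7D) = 8.35×10^-4; √(3.17ν²L/(gD³h_f)) = 2.00×10^-4
Q = -0.965·0.001749·ln(0.001034) = 0.01160 m³/s
Check: V = 1.68 m/s, Re = 7.53×10^4, f = 0.02832, h_f = 16.6 m ≈ 16.4 m ✓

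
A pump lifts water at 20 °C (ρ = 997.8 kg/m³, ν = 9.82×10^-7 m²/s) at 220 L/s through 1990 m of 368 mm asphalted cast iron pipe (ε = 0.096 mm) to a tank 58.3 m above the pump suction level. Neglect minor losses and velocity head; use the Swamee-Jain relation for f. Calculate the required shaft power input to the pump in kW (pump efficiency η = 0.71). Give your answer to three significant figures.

P_shaft ≈ 233 kW

V = 4Q/(πD²) = 2.068 m/s; Re = 7.75×10^5; ε/D = 2.61×10^-4; f = 0.01560
h_f = f(L/D)V²/2g = 18.39 m
Total head H = z + h_f = 58.3 + 18.39 = 76.69 m
P_hyd = ρgQH = 997.8·9.81·0.220·76.69 = 165.2 kW
P_shaft = P_hyd/η = 165.2/0.71 = 232.6 kW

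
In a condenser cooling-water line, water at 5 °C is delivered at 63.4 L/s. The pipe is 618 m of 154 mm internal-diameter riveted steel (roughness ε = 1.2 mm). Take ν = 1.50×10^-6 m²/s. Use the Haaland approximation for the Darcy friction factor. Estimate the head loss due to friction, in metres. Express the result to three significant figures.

h_f ≈ 83.3 m

V = 4Q/(πD²) = 4·0.0634/(π·0.154²) = 3.404 m/s
Re = VD/ν = 3.404·0.154/1.50×10^-6 = 3.49×10^5 → turbulent
ε/D = 1.2/154 = 0.00779
Haaland: f = 0.03516
h_f = f(L/D)V²/(2g) = 0.03516·(618/0.154)·3.404²/(2·9.81) = 83.31 m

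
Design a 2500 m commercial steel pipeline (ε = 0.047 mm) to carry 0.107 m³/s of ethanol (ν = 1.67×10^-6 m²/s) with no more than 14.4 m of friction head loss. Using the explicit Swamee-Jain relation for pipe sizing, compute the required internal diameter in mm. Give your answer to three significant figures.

Swamee-Jain (Type III): D = 0.66·[ε^1.25·(LQ²/(gh_f))^4.75 + ν·Q^9.4·(L/(gh_f))^5.2]^0.04
LQ²/(gh_f) = 0.2026; L/(gh_f) = 17.70
Term 1 = ε^1.25·(…)^4.75 = 1.98×10^-9; Term 2 = ν·Q^9.4·(…)^5.2 = 3.87×10^-9
D = 0.66·(1.98×10^-9 + 3.87×10^-9)^0.04 = 0.3092 m = 309 mm
Check: V = 1.42 m/s, Re = 2.64×10^5, f = 0.01617, h_f = 13.5 m ≈ 14.4 m ✓

D ≈ 309 mm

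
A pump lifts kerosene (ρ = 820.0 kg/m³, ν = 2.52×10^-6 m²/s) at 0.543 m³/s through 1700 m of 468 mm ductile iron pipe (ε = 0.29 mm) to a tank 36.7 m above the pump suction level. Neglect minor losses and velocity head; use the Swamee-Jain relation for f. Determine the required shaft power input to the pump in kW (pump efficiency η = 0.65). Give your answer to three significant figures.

P_shaft ≈ 474 kW

V = 4Q/(πD²) = 3.157 m/s; Re = 5.86×10^5; ε/D = 6.20×10^-4; f = 0.01837
h_f = f(L/D)V²/2g = 33.88 m
Total head H = z + h_f = 36.7 + 33.88 = 70.58 m
P_hyd = ρgQH = 820.0·9.81·0.543·70.58 = 308.3 kW
P_shaft = P_hyd/η = 308.3/0.65 = 474.3 kW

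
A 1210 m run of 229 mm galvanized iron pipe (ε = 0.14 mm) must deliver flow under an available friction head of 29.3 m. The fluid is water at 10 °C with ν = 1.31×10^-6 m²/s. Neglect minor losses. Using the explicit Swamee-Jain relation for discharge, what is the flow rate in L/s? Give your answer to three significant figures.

Q ≈ 100 L/s

Swamee-Jain (Type II): Q = -0.965·√(gD⁵h_f/L)·ln[ε/(3.7D) + √(3.17ν²L/(gD³h_f))]
√(gD⁵h_f/L) = √(9.81·0.229⁵·29.3/1210) = 0.01223
ε/(3.7D) = 1.65×10^-4; √(3.17ν²L/(gD³h_f)) = 4.37×10^-5
Q = -0.965·0.01223·ln(2.089×10^-4) = 0.1000 m³/s
Check: V = 2.43 m/s, Re = 4.24×10^5, f = 0.01858, h_f = 29.5 m ≈ 29.3 m ✓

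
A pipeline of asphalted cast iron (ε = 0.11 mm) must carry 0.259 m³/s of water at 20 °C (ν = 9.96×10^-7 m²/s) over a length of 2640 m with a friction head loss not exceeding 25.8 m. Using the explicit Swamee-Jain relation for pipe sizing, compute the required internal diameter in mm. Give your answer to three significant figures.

D ≈ 395 mm

Swamee-Jain (Type III): D = 0.66·[ε^1.25·(LQ²/(gh_f))^4.75 + ν·Q^9.4·(L/(gh_f))^5.2]^0.04
LQ²/(gh_f) = 0.6997; L/(gh_f) = 10.43
Term 1 = ε^1.25·(…)^4.75 = 2.07×10^-6; Term 2 = ν·Q^9.4·(…)^5.2 = 6.01×10^-7
D = 0.66·(2.07×10^-6 + 6.01×10^-7)^0.04 = 0.3950 m = 395 mm
Check: V = 2.11 m/s, Re = 8.38×10^5, f = 0.01569, h_f = 23.9 m ≈ 25.8 m ✓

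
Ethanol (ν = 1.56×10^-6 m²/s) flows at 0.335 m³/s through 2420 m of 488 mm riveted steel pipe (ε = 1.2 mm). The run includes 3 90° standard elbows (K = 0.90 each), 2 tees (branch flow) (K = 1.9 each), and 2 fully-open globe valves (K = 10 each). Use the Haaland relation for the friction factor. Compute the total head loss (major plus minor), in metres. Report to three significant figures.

H_L ≈ 24.7 m

V = 4Q/(πD²) = 1.791 m/s; V²/2g = 0.1635 m
Re = 5.60×10^5, ε/D = 0.00246 → f = 0.02506 (Haaland)
Major: h_f = f(L/D)·V²/2g = 0.02506·4959·0.1635 = 20.32 m
Minor: ΣK = 26.5; h_m = ΣK·V²/2g = 4.333 m
Total H_L = 20.32 + 4.333 = 24.65 m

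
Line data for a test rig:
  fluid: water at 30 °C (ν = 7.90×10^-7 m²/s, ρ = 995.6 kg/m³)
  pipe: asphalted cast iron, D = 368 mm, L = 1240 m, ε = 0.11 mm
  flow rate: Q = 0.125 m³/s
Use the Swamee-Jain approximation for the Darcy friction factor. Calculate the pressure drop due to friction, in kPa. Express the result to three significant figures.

Δp ≈ 37.7 kPa

V = 4Q/(πD²) = 4·0.125/(π·0.368²) = 1.175 m/s
Re = VD/ν = 1.175·0.368/7.90×10^-7 = 5.47×10^5 → turbulent
ε/D = 0.11/368 = 2.99×10^-4
Swamee-Jain: f = 0.01627
h_f = f(L/D)V²/(2g) = 0.01627·(1240/0.368)·1.175²/(2·9.81) = 3.858 m
Δp = ρg·h_f = 995.6·9.81·3.858 = 37.68 kPa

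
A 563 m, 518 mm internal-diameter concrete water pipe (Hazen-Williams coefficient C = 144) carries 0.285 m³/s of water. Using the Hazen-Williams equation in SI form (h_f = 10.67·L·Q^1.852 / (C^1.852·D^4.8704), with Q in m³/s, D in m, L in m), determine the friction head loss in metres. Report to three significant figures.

h_f = 10.67·563·0.285^1.852 / (144^1.852·0.518^4.8704) = 1.456 m

h_f ≈ 1.46 m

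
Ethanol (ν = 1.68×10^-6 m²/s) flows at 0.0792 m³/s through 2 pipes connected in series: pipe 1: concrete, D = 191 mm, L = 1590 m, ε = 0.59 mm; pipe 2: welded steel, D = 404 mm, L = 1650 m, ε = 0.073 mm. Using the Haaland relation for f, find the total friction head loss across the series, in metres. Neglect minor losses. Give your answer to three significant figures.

H ≈ 88.3 m

Pipe 1: V = 2.764 m/s, Re = 3.14×10^5, ε/D = 0.00309, f = 0.02681, h_1 = f(L/D)V²/2g = 86.92 m
Pipe 2: V = 0.6178 m/s, Re = 1.49×10^5, ε/D = 1.81×10^-4, f = 0.01748, h_2 = f(L/D)V²/2g = 1.389 m
Series → Q common, losses add: H = Σh = 88.31 m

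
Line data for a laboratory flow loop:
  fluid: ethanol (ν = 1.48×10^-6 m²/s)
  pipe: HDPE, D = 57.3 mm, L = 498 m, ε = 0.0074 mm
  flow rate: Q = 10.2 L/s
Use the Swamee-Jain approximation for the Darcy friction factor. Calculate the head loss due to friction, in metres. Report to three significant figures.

V = 4Q/(πD²) = 4·0.0102/(π·0.0573²) = 3.955 m/s
Re = VD/ν = 3.955·0.0573/1.48×10^-6 = 1.53×10^5 → turbulent
ε/D = 0.0074/57.3 = 1.29×10^-4
Swamee-Jain: f = 0.01732
h_f = f(L/D)V²/(2g) = 0.01732·(498/0.0573)·3.955²/(2·9.81) = 120.0 m

h_f ≈ 120 m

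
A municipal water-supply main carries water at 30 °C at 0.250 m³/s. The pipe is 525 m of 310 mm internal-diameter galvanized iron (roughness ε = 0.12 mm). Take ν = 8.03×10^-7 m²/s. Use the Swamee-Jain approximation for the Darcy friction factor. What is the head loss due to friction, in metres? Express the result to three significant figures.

V = 4Q/(πD²) = 4·0.250/(π·0.310²) = 3.312 m/s
Re = VD/ν = 3.312·0.310/8.03×10^-7 = 1.28×10^6 → turbulent
ε/D = 0.12/310 = 3.87×10^-4
Swamee-Jain: f = 0.01635
h_f = f(L/D)V²/(2g) = 0.01635·(525/0.310)·3.312²/(2·9.81) = 15.48 m

h_f ≈ 15.5 m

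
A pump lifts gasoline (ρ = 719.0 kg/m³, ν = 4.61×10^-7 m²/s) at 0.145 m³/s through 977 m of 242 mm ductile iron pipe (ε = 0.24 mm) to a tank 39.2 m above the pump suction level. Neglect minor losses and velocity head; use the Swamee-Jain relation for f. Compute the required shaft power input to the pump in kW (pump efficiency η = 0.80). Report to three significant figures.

P_shaft ≈ 102 kW

V = 4Q/(πD²) = 3.152 m/s; Re = 1.65×10^6; ε/D = 9.92×10^-4; f = 0.01985
h_f = f(L/D)V²/2g = 40.59 m
Total head H = z + h_f = 39.2 + 40.59 = 79.79 m
P_hyd = ρgQH = 719.0·9.81·0.145·79.79 = 81.61 kW
P_shaft = P_hyd/η = 81.61/0.80 = 102.0 kW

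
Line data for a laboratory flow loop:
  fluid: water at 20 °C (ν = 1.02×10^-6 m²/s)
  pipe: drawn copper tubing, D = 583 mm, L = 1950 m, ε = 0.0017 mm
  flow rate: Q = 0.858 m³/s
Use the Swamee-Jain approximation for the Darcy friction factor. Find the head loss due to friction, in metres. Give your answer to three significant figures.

V = 4Q/(πD²) = 4·0.858/(π·0.583²) = 3.214 m/s
Re = VD/ν = 3.214·0.583/1.02×10^-6 = 1.84×10^6 → turbulent
ε/D = 0.0017/583 = 2.92×10^-6
Swamee-Jain: f = 0.01061
h_f = f(L/D)V²/(2g) = 0.01061·(1950/0.583)·3.214²/(2·9.81) = 18.69 m

h_f ≈ 18.7 m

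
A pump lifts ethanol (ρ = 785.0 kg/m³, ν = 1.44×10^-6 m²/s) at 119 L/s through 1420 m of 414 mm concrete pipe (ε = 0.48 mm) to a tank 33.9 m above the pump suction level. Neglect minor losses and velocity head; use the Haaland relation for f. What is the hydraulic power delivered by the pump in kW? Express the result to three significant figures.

P_hyd ≈ 33.7 kW

V = 4Q/(πD²) = 0.8840 m/s; Re = 2.54×10^5; ε/D = 0.00116; f = 0.02130
h_f = f(L/D)V²/2g = 2.910 m
Total head H = z + h_f = 33.9 + 2.910 = 36.81 m
P_hyd = ρgQH = 785.0·9.81·0.119·36.81 = 33.73 kW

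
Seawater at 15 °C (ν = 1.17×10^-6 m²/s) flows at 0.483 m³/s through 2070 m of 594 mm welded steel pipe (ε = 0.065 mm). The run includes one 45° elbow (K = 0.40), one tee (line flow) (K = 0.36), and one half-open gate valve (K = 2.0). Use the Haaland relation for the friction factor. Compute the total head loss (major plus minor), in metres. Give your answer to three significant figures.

V = 4Q/(πD²) = 1.743 m/s; V²/2g = 0.1548 m
Re = 8.85×10^5, ε/D = 1.09×10^-4 → f = 0.01359 (Haaland)
Major: h_f = f(L/D)·V²/2g = 0.01359·3485·0.1548 = 7.335 m
Minor: ΣK = 2.76; h_m = ΣK·V²/2g = 0.4273 m
Total H_L = 7.335 + 0.4273 = 7.763 m

H_L ≈ 7.76 m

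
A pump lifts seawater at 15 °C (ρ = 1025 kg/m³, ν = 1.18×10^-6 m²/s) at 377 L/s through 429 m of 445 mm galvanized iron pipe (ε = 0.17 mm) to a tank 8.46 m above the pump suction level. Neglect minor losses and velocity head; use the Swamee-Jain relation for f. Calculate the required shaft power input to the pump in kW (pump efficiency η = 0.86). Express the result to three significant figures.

P_shaft ≈ 58.3 kW

V = 4Q/(πD²) = 2.424 m/s; Re = 9.14×10^5; ε/D = 3.82×10^-4; f = 0.01650
h_f = f(L/D)V²/2g = 4.763 m
Total head H = z + h_f = 8.46 + 4.763 = 13.22 m
P_hyd = ρgQH = 1025·9.81·0.377·13.22 = 50.13 kW
P_shaft = P_hyd/η = 50.13/0.86 = 58.29 kW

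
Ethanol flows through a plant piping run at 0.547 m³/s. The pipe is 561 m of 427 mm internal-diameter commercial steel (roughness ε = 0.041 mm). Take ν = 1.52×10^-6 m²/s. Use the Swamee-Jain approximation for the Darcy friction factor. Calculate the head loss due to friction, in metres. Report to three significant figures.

h_f ≈ 13.1 m

V = 4Q/(πD²) = 4·0.547/(π·0.427²) = 3.820 m/s
Re = VD/ν = 3.820·0.427/1.52×10^-6 = 1.07×10^6 → turbulent
ε/D = 0.041/427 = 9.60×10^-5
Swamee-Jain: f = 0.01337
h_f = f(L/D)V²/(2g) = 0.01337·(561/0.427)·3.820²/(2·9.81) = 13.06 m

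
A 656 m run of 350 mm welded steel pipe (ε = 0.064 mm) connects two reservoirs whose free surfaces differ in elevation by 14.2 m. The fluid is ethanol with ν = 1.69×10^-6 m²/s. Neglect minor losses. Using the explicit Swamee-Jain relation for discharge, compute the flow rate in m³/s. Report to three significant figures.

Swamee-Jain (Type II): Q = -0.965·√(gD⁵h_f/L)·ln[ε/(3.7D) + √(3.17ν²L/(gD³h_f))]
√(gD⁵h_f/L) = √(9.81·0.350⁵·14.2/656) = 0.03340
ε/(3.7D) = 4.94×10^-5; √(3.17ν²L/(gD³h_f)) = 3.15×10^-5
Q = -0.965·0.03340·ln(8.096×10^-5) = 0.3036 m³/s
Check: V = 3.16 m/s, Re = 6.54×10^5, f = 0.01501, h_f = 14.3 m ≈ 14.2 m ✓

Q ≈ 0.304 m³/s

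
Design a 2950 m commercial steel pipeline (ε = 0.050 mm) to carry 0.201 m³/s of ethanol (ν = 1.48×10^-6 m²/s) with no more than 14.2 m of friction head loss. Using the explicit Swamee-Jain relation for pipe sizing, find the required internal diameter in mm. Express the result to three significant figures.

Swamee-Jain (Type III): D = 0.66·[ε^1.25·(LQ²/(gh_f))^4.75 + ν·Q^9.4·(L/(gh_f))^5.2]^0.04
LQ²/(gh_f) = 0.8556; L/(gh_f) = 21.18
Term 1 = ε^1.25·(…)^4.75 = 2.00×10^-6; Term 2 = ν·Q^9.4·(…)^5.2 = 3.27×10^-6
D = 0.66·(2.00×10^-6 + 3.27×10^-6)^0.04 = 0.4059 m = 406 mm
Check: V = 1.55 m/s, Re = 4.26×10^5, f = 0.01499, h_f = 13.4 m ≈ 14.2 m ✓

D ≈ 406 mm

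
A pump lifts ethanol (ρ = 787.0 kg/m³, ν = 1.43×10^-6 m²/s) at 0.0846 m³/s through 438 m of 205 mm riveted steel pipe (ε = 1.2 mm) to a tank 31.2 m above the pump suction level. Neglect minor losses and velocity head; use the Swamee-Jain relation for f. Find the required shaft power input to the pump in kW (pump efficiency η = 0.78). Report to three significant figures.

P_shaft ≈ 45.4 kW

V = 4Q/(πD²) = 2.563 m/s; Re = 3.67×10^5; ε/D = 0.00585; f = 0.03222
h_f = f(L/D)V²/2g = 23.05 m
Total head H = z + h_f = 31.2 + 23.05 = 54.25 m
P_hyd = ρgQH = 787.0·9.81·0.0846·54.25 = 35.43 kW
P_shaft = P_hyd/η = 35.43/0.78 = 45.43 kW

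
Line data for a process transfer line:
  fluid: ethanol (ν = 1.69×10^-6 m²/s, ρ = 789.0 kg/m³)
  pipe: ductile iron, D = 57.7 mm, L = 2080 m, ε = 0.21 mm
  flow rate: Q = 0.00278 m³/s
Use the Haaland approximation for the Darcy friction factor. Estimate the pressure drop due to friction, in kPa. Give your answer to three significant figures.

Δp ≈ 488 kPa

V = 4Q/(πD²) = 4·0.00278/(π·0.0577²) = 1.063 m/s
Re = VD/ν = 1.063·0.0577/1.69×10^-6 = 3.63×10^4 → turbulent
ε/D = 0.21/57.7 = 0.00364
Haaland: f = 0.03038
h_f = f(L/D)V²/(2g) = 0.03038·(2080/0.0577)·1.063²/(2·9.81) = 63.09 m
Δp = ρg·h_f = 789.0·9.81·63.09 = 488.3 kPa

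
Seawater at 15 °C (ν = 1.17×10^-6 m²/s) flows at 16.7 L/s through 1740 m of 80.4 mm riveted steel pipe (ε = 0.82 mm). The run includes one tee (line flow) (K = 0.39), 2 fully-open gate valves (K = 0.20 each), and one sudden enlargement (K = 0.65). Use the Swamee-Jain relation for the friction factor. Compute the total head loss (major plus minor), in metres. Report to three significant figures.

H_L ≈ 461 m

V = 4Q/(πD²) = 3.289 m/s; V²/2g = 0.5515 m
Re = 2.26×10^5, ε/D = 0.0102 → f = 0.03856 (Swamee-Jain)
Major: h_f = f(L/D)·V²/2g = 0.03856·21642·0.5515 = 460.3 m
Minor: ΣK = 1.44; h_m = ΣK·V²/2g = 0.7941 m
Total H_L = 460.3 + 0.7941 = 461.1 m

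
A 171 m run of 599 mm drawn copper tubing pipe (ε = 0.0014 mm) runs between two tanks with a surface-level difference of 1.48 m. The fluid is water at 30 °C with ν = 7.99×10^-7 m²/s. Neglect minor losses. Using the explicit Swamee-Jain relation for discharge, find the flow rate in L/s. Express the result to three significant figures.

Swamee-Jain (Type II): Q = -0.965·√(gD⁵h_f/L)·ln[ε/(3.7D) + √(3.17ν²L/(gD³h_f))]
√(gD⁵h_f/L) = √(9.81·0.599⁵·1.48/171) = 0.08092
ε/(3.7D) = 6.32×10^-7; √(3.17ν²L/(gD³h_f)) = 1.05×10^-5
Q = -0.965·0.08092·ln(1.116×10^-5) = 0.8904 m³/s
Check: V = 3.16 m/s, Re = 2.37×10^6, f = 0.01019, h_f = 1.48 m ≈ 1.48 m ✓

Q ≈ 890 L/s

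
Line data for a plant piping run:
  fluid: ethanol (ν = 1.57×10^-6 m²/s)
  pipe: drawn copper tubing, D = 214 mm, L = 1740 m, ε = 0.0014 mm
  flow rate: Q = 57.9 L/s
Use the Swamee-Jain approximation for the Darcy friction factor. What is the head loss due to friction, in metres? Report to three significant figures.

h_f ≈ 16.5 m

V = 4Q/(πD²) = 4·0.0579/(π·0.214²) = 1.610 m/s
Re = VD/ν = 1.610·0.214/1.57×10^-6 = 2.19×10^5 → turbulent
ε/D = 0.0014/214 = 6.54×10^-6
Swamee-Jain: f = 0.01532
h_f = f(L/D)V²/(2g) = 0.01532·(1740/0.214)·1.610²/(2·9.81) = 16.45 m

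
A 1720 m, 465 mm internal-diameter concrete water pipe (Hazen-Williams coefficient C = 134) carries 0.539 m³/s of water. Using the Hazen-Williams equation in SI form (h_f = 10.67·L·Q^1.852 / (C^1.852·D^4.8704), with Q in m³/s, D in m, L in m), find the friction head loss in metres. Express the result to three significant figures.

h_f ≈ 28.0 m

h_f = 10.67·1720·0.539^1.852 / (134^1.852·0.465^4.8704) = 27.98 m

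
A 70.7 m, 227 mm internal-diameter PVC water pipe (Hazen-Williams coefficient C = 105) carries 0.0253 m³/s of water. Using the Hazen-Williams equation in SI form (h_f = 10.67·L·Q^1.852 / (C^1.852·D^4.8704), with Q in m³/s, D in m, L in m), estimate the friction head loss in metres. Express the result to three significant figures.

h_f ≈ 0.206 m

h_f = 10.67·70.7·0.0253^1.852 / (105^1.852·0.227^4.8704) = 0.2057 m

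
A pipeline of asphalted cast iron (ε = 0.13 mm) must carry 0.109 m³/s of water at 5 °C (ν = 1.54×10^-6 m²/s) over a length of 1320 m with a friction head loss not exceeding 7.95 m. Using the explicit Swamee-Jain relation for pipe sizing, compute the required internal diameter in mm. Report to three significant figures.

Swamee-Jain (Type III): D = 0.66·[ε^1.25·(LQ²/(gh_f))^4.75 + ν·Q^9.4·(L/(gh_f))^5.2]^0.04
LQ²/(gh_f) = 0.2011; L/(gh_f) = 16.93
Term 1 = ε^1.25·(…)^4.75 = 6.82×10^-9; Term 2 = ν·Q^9.4·(…)^5.2 = 3.37×10^-9
D = 0.66·(6.82×10^-9 + 3.37×10^-9)^0.04 = 0.3161 m = 316 mm
Check: V = 1.39 m/s, Re = 2.85×10^5, f = 0.01787, h_f = 7.33 m ≈ 7.95 m ✓

D ≈ 316 mm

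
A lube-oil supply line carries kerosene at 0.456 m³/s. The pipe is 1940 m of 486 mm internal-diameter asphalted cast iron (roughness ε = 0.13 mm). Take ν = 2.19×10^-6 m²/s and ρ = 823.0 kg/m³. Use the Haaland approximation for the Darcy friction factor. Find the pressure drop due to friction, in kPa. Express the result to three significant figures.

V = 4Q/(πD²) = 4·0.456/(π·0.486²) = 2.458 m/s
Re = VD/ν = 2.458·0.486/2.19×10^-6 = 5.45×10^5 → turbulent
ε/D = 0.13/486 = 2.67×10^-4
Haaland: f = 0.01579
h_f = f(L/D)V²/(2g) = 0.01579·(1940/0.486)·2.458²/(2·9.81) = 19.42 m
Δp = ρg·h_f = 823.0·9.81·19.42 = 156.8 kPa

Δp ≈ 157 kPa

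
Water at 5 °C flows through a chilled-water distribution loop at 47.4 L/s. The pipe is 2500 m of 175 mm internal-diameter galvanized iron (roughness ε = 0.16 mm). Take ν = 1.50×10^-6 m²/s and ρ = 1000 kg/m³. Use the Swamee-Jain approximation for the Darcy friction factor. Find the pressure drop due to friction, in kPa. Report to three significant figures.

V = 4Q/(πD²) = 4·0.0474/(π·0.175²) = 1.971 m/s
Re = VD/ν = 1.971·0.175/1.50×10^-6 = 2.30×10^5 → turbulent
ε/D = 0.16/175 = 9.14×10^-4
Swamee-Jain: f = 0.02067
h_f = f(L/D)V²/(2g) = 0.02067·(2500/0.175)·1.971²/(2·9.81) = 58.45 m
Δp = ρg·h_f = 1000·9.81·58.45 = 573.4 kPa

Δp ≈ 573 kPa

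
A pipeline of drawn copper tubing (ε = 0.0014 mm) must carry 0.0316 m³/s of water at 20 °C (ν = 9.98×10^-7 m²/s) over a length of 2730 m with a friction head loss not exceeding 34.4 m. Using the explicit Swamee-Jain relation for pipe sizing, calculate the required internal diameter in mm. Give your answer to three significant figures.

Swamee-Jain (Type III): D = 0.66·[ε^1.25·(LQ²/(gh_f))^4.75 + ν·Q^9.4·(L/(gh_f))^5.2]^0.04
LQ²/(gh_f) = 0.008078; L/(gh_f) = 8.090
Term 1 = ε^1.25·(…)^4.75 = 5.53×10^-18; Term 2 = ν·Q^9.4·(…)^5.2 = 4.14×10^-16
D = 0.66·(5.53×10^-18 + 4.14×10^-16)^0.04 = 0.1601 m = 160 mm
Check: V = 1.57 m/s, Re = 2.52×10^5, f = 0.01495, h_f = 32.0 m ≈ 34.4 m ✓

D ≈ 160 mm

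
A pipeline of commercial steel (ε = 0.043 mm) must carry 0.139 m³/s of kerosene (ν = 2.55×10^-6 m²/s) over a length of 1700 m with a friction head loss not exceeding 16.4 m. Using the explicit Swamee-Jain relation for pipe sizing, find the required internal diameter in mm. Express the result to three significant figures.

Swamee-Jain (Type III): D = 0.66·[ε^1.25·(LQ²/(gh_f))^4.75 + ν·Q^9.4·(L/(gh_f))^5.2]^0.04
LQ²/(gh_f) = 0.2042; L/(gh_f) = 10.57
Term 1 = ε^1.25·(…)^4.75 = 1.84×10^-9; Term 2 = ν·Q^9.4·(…)^5.2 = 4.74×10^-9
D = 0.66·(1.84×10^-9 + 4.74×10^-9)^0.04 = 0.3106 m = 311 mm
Check: V = 1.83 m/s, Re = 2.23×10^5, f = 0.01642, h_f = 15.4 m ≈ 16.4 m ✓

D ≈ 311 mm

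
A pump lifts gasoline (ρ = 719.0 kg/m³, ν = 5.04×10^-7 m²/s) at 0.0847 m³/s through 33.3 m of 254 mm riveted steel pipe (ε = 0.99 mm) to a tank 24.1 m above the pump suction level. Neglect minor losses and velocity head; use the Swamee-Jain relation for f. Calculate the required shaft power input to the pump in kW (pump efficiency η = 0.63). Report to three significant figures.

V = 4Q/(πD²) = 1.672 m/s; Re = 8.42×10^5; ε/D = 0.00390; f = 0.02841
h_f = f(L/D)V²/2g = 0.5304 m
Total head H = z + h_f = 24.1 + 0.5304 = 24.63 m
P_hyd = ρgQH = 719.0·9.81·0.0847·24.63 = 14.71 kW
P_shaft = P_hyd/η = 14.71/0.63 = 23.36 kW

P_shaft ≈ 23.4 kW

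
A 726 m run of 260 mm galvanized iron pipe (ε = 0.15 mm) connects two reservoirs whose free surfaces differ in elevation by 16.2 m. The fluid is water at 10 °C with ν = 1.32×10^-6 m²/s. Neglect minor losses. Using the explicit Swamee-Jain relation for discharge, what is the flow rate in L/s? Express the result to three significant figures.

Swamee-Jain (Type II): Q = -0.965·√(gD⁵h_f/L)·ln[ε/(3.7D) + √(3.17ν²L/(gD³h_f))]
√(gD⁵h_f/L) = √(9.81·0.260⁵·16.2/726) = 0.01613
ε/(3.7D) = 1.56×10^-4; √(3.17ν²L/(gD³h_f)) = 3.79×10^-5
Q = -0.965·0.01613·ln(1.938×10^-4) = 0.1330 m³/s
Check: V = 2.51 m/s, Re = 4.94×10^5, f = 0.01825, h_f = 16.3 m ≈ 16.2 m ✓

Q ≈ 133 L/s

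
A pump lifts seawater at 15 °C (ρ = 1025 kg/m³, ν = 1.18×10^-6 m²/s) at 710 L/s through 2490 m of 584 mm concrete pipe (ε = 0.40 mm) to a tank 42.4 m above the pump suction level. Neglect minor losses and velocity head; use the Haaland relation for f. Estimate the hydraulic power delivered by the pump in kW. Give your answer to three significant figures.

P_hyd ≈ 502 kW

V = 4Q/(πD²) = 2.651 m/s; Re = 1.31×10^6; ε/D = 6.85×10^-4; f = 0.01825
h_f = f(L/D)V²/2g = 27.86 m
Total head H = z + h_f = 42.4 + 27.86 = 70.26 m
P_hyd = ρgQH = 1025·9.81·0.710·70.26 = 501.6 kW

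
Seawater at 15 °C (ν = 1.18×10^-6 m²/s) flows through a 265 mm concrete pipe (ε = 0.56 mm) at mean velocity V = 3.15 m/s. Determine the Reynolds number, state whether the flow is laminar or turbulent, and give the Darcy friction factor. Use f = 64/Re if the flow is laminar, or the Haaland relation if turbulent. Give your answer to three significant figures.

Re = VD/ν = 3.150·0.265/1.18×10^-6 = 7.07×10^5
Re > 4000 → turbulent; ε/D = 0.00211
Haaland: f = 0.02404

Re ≈ 7.07×10^5; turbulent; f ≈ 0.0240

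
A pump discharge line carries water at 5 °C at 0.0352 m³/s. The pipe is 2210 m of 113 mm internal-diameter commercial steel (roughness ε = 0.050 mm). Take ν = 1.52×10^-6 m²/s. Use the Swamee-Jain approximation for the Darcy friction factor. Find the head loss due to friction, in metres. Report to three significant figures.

h_f ≈ 223 m

V = 4Q/(πD²) = 4·0.0352/(π·0.113²) = 3.510 m/s
Re = VD/ν = 3.510·0.113/1.52×10^-6 = 2.61×10^5 → turbulent
ε/D = 0.050/113 = 4.42×10^-4
Swamee-Jain: f = 0.01819
h_f = f(L/D)V²/(2g) = 0.01819·(2210/0.113)·3.510²/(2·9.81) = 223.4 m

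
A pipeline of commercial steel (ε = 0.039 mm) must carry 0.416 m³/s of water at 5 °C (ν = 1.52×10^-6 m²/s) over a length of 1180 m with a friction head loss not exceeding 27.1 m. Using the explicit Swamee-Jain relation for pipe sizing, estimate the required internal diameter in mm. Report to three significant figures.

Swamee-Jain (Type III): D = 0.66·[ε^1.25·(LQ²/(gh_f))^4.75 + ν·Q^9.4·(L/(gh_f))^5.2]^0.04
LQ²/(gh_f) = 0.7681; L/(gh_f) = 4.439
Term 1 = ε^1.25·(…)^4.75 = 8.80×10^-7; Term 2 = ν·Q^9.4·(…)^5.2 = 9.27×10^-7
D = 0.66·(8.80×10^-7 + 9.27×10^-7)^0.04 = 0.3889 m = 389 mm
Check: V = 3.50 m/s, Re = 8.96×10^5, f = 0.01364, h_f = 25.9 m ≈ 27.1 m ✓

D ≈ 389 mm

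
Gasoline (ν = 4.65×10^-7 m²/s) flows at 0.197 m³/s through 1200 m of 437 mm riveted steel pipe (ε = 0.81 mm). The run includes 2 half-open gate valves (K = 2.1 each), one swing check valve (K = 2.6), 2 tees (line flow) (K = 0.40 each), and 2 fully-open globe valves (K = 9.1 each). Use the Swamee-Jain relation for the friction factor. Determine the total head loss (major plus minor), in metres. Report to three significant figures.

V = 4Q/(πD²) = 1.313 m/s; V²/2g = 0.08793 m
Re = 1.23×10^6, ε/D = 0.00185 → f = 0.02318 (Swamee-Jain)
Major: h_f = f(L/D)·V²/2g = 0.02318·2746·0.08793 = 5.597 m
Minor: ΣK = 25.8; h_m = ΣK·V²/2g = 2.269 m
Total H_L = 5.597 + 2.269 = 7.865 m

H_L ≈ 7.87 m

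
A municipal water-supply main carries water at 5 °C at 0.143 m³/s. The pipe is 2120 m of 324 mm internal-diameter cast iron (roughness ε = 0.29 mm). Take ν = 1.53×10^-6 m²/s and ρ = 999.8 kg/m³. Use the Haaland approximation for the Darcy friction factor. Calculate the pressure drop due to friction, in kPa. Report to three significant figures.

Δp ≈ 196 kPa

V = 4Q/(πD²) = 4·0.143/(π·0.324²) = 1.734 m/s
Re = VD/ν = 1.734·0.324/1.53×10^-6 = 3.67×10^5 → turbulent
ε/D = 0.29/324 = 8.95×10^-4
Haaland: f = 0.01991
h_f = f(L/D)V²/(2g) = 0.01991·(2120/0.324)·1.734²/(2·9.81) = 19.98 m
Δp = ρg·h_f = 999.8·9.81·19.98 = 195.9 kPa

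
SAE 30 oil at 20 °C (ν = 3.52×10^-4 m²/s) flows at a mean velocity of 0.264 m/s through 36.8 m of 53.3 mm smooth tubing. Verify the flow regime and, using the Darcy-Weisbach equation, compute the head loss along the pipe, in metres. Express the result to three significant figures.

Re = VD/ν = 0.264·0.05330/3.52×10^-4 = 40.0 → laminar (Re < 2300)
f = 64/Re = 1.601
h_f = f(L/D)V²/(2g) = 1.601·(36.8/0.05330)·0.264²/(2·9.81) = 3.927 m

h_f ≈ 3.93 m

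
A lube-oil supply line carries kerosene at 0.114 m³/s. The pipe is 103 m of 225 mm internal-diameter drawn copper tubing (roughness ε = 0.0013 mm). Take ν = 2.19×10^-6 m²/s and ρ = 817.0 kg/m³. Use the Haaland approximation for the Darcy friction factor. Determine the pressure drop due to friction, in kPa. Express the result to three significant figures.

V = 4Q/(πD²) = 4·0.114/(π·0.225²) = 2.867 m/s
Re = VD/ν = 2.867·0.225/2.19×10^-6 = 2.95×10^5 → turbulent
ε/D = 0.0013/225 = 5.78×10^-6
Haaland: f = 0.01444
h_f = f(L/D)V²/(2g) = 0.01444·(103/0.225)·2.867²/(2·9.81) = 2.769 m
Δp = ρg·h_f = 817.0·9.81·2.769 = 22.19 kPa

Δp ≈ 22.2 kPa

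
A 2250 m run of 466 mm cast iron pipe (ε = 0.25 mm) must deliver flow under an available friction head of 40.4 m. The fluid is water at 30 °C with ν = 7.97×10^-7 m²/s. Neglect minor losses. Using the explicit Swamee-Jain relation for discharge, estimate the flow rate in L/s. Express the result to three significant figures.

Swamee-Jain (Type II): Q = -0.965·√(gD⁵h_f/L)·ln[ε/(3.7D) + √(3.17ν²L/(gD³h_f))]
√(gD⁵h_f/L) = √(9.81·0.466⁵·40.4/2250) = 0.06222
ε/(3.7D) = 1.45×10^-4; √(3.17ν²L/(gD³h_f)) = 1.06×10^-5
Q = -0.965·0.06222·ln(1.556×10^-4) = 0.5264 m³/s
Check: V = 3.09 m/s, Re = 1.80×10^6, f = 0.01731, h_f = 40.6 m ≈ 40.4 m ✓

Q ≈ 526 L/s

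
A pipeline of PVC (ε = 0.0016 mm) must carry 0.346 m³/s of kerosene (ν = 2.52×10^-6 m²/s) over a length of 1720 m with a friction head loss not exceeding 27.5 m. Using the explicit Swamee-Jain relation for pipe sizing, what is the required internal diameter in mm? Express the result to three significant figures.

D ≈ 389 mm

Swamee-Jain (Type III): D = 0.66·[ε^1.25·(LQ²/(gh_f))^4.75 + ν·Q^9.4·(L/(gh_f))^5.2]^0.04
LQ²/(gh_f) = 0.7633; L/(gh_f) = 6.376
Term 1 = ε^1.25·(…)^4.75 = 1.58×10^-8; Term 2 = ν·Q^9.4·(…)^5.2 = 1.79×10^-6
D = 0.66·(1.58×10^-8 + 1.79×10^-6)^0.04 = 0.3889 m = 389 mm
Check: V = 2.91 m/s, Re = 4.50×10^5, f = 0.01341, h_f = 25.7 m ≈ 27.5 m ✓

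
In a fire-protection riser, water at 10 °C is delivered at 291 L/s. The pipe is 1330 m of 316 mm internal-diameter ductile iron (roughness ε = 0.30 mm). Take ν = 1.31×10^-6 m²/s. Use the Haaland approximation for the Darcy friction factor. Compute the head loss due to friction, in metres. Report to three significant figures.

h_f ≈ 58.3 m

V = 4Q/(πD²) = 4·0.291/(π·0.316²) = 3.710 m/s
Re = VD/ν = 3.710·0.316/1.31×10^-6 = 8.95×10^5 → turbulent
ε/D = 0.30/316 = 9.49×10^-4
Haaland: f = 0.01974
h_f = f(L/D)V²/(2g) = 0.01974·(1330/0.316)·3.710²/(2·9.81) = 58.29 m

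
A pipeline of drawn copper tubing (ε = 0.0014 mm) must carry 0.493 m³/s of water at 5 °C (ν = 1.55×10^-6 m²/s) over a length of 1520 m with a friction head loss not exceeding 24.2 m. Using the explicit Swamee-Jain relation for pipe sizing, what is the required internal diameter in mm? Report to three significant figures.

D ≈ 436 mm

Swamee-Jain (Type III): D = 0.66·[ε^1.25·(LQ²/(gh_f))^4.75 + ν·Q^9.4·(L/(gh_f))^5.2]^0.04
LQ²/(gh_f) = 1.556; L/(gh_f) = 6.403
Term 1 = ε^1.25·(…)^4.75 = 3.93×10^-7; Term 2 = ν·Q^9.4·(…)^5.2 = 3.13×10^-5
D = 0.66·(3.93×10^-7 + 3.13×10^-5)^0.04 = 0.4361 m = 436 mm
Check: V = 3.30 m/s, Re = 9.29×10^5, f = 0.01183, h_f = 22.9 m ≈ 24.2 m ✓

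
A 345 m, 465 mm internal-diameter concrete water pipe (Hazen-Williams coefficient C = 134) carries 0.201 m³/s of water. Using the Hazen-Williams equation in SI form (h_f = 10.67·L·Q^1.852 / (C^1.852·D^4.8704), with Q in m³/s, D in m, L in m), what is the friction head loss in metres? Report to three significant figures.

h_f = 10.67·345·0.201^1.852 / (134^1.852·0.465^4.8704) = 0.9031 m

h_f ≈ 0.903 m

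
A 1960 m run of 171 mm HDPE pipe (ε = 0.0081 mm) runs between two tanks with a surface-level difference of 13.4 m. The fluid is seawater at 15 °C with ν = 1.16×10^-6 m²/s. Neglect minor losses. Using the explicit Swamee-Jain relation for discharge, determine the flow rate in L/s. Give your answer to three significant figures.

Q ≈ 27.1 L/s

Swamee-Jain (Type II): Q = -0.965·√(gD⁵h_f/L)·ln[ε/(3.7D) + √(3.17ν²L/(gD³h_f))]
√(gD⁵h_f/L) = √(9.81·0.171⁵·13.4/1960) = 0.003131
ε/(3.7D) = 1.28×10^-5; √(3.17ν²L/(gD³h_f)) = 1.13×10^-4
Q = -0.965·0.003131·ln(1.256×10^-4) = 0.02714 m³/s
Check: V = 1.18 m/s, Re = 1.74×10^5, f = 0.01635, h_f = 13.3 m ≈ 13.4 m ✓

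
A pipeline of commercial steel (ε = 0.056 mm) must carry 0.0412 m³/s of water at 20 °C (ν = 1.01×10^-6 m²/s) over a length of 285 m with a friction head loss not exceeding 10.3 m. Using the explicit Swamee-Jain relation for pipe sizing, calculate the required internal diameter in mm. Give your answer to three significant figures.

D ≈ 149 mm

Swamee-Jain (Type III): D = 0.66·[ε^1.25·(LQ²/(gh_f))^4.75 + ν·Q^9.4·(L/(gh_f))^5.2]^0.04
LQ²/(gh_f) = 0.004788; L/(gh_f) = 2.821
Term 1 = ε^1.25·(…)^4.75 = 4.63×10^-17; Term 2 = ν·Q^9.4·(…)^5.2 = 2.12×10^-17
D = 0.66·(4.63×10^-17 + 2.12×10^-17)^0.04 = 0.1488 m = 149 mm
Check: V = 2.37 m/s, Re = 3.49×10^5, f = 0.01737, h_f = 9.50 m ≈ 10.3 m ✓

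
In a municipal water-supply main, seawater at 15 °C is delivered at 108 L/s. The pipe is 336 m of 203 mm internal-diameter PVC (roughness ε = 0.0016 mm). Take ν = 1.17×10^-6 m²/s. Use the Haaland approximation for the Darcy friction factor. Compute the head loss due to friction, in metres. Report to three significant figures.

h_f ≈ 12.0 m

V = 4Q/(πD²) = 4·0.108/(π·0.203²) = 3.337 m/s
Re = VD/ν = 3.337·0.203/1.17×10^-6 = 5.79×10^5 → turbulent
ε/D = 0.0016/203 = 7.88×10^-6
Haaland: f = 0.01282
h_f = f(L/D)V²/(2g) = 0.01282·(336/0.203)·3.337²/(2·9.81) = 12.05 m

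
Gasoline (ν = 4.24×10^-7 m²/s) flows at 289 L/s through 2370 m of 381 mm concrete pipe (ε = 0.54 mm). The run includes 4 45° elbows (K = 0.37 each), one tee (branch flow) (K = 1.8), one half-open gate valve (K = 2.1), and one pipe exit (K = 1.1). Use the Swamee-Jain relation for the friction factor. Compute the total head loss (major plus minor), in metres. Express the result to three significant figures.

V = 4Q/(πD²) = 2.535 m/s; V²/2g = 0.3275 m
Re = 2.28×10^6, ε/D = 0.00142 → f = 0.02157 (Swamee-Jain)
Major: h_f = f(L/D)·V²/2g = 0.02157·6220·0.3275 = 43.94 m
Minor: ΣK = 6.48; h_m = ΣK·V²/2g = 2.122 m
Total H_L = 43.94 + 2.122 = 46.06 m

H_L ≈ 46.1 m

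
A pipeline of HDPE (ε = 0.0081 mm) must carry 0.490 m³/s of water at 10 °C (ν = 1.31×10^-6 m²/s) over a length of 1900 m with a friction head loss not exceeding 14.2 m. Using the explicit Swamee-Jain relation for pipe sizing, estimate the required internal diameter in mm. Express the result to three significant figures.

D ≈ 507 mm

Swamee-Jain (Type III): D = 0.66·[ε^1.25·(LQ²/(gh_f))^4.75 + ν·Q^9.4·(L/(gh_f))^5.2]^0.04
LQ²/(gh_f) = 3.275; L/(gh_f) = 13.64
Term 1 = ε^1.25·(…)^4.75 = 1.21×10^-4; Term 2 = ν·Q^9.4·(…)^5.2 = 0.00128
D = 0.66·(1.21×10^-4 + 0.00128)^0.04 = 0.5074 m = 507 mm
Check: V = 2.42 m/s, Re = 9.39×10^5, f = 0.01210, h_f = 13.6 m ≈ 14.2 m ✓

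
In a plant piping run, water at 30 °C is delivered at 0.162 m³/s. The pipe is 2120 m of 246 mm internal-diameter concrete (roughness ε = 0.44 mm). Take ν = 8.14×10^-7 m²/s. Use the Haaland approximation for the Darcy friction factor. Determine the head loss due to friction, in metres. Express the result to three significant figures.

h_f ≈ 117 m

V = 4Q/(πD²) = 4·0.162/(π·0.246²) = 3.408 m/s
Re = VD/ν = 3.408·0.246/8.14×10^-7 = 1.03×10^6 → turbulent
ε/D = 0.44/246 = 0.00179
Haaland: f = 0.02296
h_f = f(L/D)V²/(2g) = 0.02296·(2120/0.246)·3.408²/(2·9.81) = 117.1 m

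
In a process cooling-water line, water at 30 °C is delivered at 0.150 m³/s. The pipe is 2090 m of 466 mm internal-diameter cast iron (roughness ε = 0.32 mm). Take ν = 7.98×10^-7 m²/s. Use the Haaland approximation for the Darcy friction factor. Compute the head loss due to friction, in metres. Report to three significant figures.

h_f ≈ 3.30 m

V = 4Q/(πD²) = 4·0.150/(π·0.466²) = 0.8795 m/s
Re = VD/ν = 0.8795·0.466/7.98×10^-7 = 5.14×10^5 → turbulent
ε/D = 0.32/466 = 6.87×10^-4
Haaland: f = 0.01865
h_f = f(L/D)V²/(2g) = 0.01865·(2090/0.466)·0.8795²/(2·9.81) = 3.298 m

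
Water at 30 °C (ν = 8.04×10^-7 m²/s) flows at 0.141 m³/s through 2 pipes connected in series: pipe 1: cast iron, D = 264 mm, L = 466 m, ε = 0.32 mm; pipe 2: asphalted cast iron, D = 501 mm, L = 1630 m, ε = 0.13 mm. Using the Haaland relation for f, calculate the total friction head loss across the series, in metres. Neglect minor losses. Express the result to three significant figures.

Pipe 1: V = 2.576 m/s, Re = 8.46×10^5, ε/D = 0.00121, f = 0.02090, h_1 = f(L/D)V²/2g = 12.48 m
Pipe 2: V = 0.7152 m/s, Re = 4.46×10^5, ε/D = 2.59×10^-4, f = 0.01595, h_2 = f(L/D)V²/2g = 1.353 m
Series → Q common, losses add: H = Σh = 13.83 m

H ≈ 13.8 m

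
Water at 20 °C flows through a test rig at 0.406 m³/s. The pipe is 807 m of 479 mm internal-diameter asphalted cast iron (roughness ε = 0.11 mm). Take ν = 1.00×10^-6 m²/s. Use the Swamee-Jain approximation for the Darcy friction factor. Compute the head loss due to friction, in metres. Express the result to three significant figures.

h_f ≈ 6.55 m

V = 4Q/(πD²) = 4·0.406/(π·0.479²) = 2.253 m/s
Re = VD/ν = 2.253·0.479/1.00×10^-6 = 1.08×10^6 → turbulent
ε/D = 0.11/479 = 2.30×10^-4
Swamee-Jain: f = 0.01503
h_f = f(L/D)V²/(2g) = 0.01503·(807/0.479)·2.253²/(2·9.81) = 6.550 m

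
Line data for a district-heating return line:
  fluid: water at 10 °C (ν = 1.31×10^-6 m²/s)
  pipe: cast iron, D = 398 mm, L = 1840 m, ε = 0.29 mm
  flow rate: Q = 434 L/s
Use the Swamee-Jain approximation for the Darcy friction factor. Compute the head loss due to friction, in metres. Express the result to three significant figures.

h_f ≈ 53.5 m

V = 4Q/(πD²) = 4·0.434/(π·0.398²) = 3.488 m/s
Re = VD/ν = 3.488·0.398/1.31×10^-6 = 1.06×10^6 → turbulent
ε/D = 0.29/398 = 7.29×10^-4
Swamee-Jain: f = 0.01866
h_f = f(L/D)V²/(2g) = 0.01866·(1840/0.398)·3.488²/(2·9.81) = 53.51 m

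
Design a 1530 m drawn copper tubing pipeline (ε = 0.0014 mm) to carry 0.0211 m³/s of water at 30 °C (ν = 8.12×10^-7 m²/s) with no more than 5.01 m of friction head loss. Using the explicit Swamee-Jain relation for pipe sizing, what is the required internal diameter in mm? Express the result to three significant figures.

Swamee-Jain (Type III): D = 0.66·[ε^1.25·(LQ²/(gh_f))^4.75 + ν·Q^9.4·(L/(gh_f))^5.2]^0.04
LQ²/(gh_f) = 0.01386; L/(gh_f) = 31.13
Term 1 = ε^1.25·(…)^4.75 = 7.18×10^-17; Term 2 = ν·Q^9.4·(…)^5.2 = 8.36×10^-15
D = 0.66·(7.18×10^-17 + 8.36×10^-15)^0.04 = 0.1805 m = 181 mm
Check: V = 0.824 m/s, Re = 1.83×10^5, f = 0.01587, h_f = 4.66 m ≈ 5.01 m ✓

D ≈ 181 mm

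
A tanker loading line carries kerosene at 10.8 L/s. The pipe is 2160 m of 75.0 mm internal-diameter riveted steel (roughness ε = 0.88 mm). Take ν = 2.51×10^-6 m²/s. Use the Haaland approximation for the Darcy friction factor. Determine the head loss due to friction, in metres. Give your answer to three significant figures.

V = 4Q/(πD²) = 4·0.0108/(π·0.0750²) = 2.445 m/s
Re = VD/ν = 2.445·0.0750/2.51×10^-6 = 7.30×10^4 → turbulent
ε/D = 0.88/75.0 = 0.0117
Haaland: f = 0.04081
h_f = f(L/D)V²/(2g) = 0.04081·(2160/0.0750)·2.445²/(2·9.81) = 358.0 m

h_f ≈ 358 m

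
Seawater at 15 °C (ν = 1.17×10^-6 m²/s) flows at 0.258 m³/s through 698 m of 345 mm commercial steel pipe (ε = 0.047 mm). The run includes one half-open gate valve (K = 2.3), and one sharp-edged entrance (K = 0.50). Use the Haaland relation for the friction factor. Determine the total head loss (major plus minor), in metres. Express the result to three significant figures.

V = 4Q/(πD²) = 2.760 m/s; V²/2g = 0.3882 m
Re = 8.14×10^5, ε/D = 1.36×10^-4 → f = 0.01404 (Haaland)
Major: h_f = f(L/D)·V²/2g = 0.01404·2023·0.3882 = 11.03 m
Minor: ΣK = 2.80; h_m = ΣK·V²/2g = 1.087 m
Total H_L = 11.03 + 1.087 = 12.11 m

H_L ≈ 12.1 m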